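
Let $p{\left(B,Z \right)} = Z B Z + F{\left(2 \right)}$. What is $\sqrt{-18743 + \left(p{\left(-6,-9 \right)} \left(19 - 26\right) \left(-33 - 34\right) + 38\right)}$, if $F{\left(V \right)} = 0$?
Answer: $i \sqrt{246639} \approx 496.63 i$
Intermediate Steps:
$p{\left(B,Z \right)} = B Z^{2}$ ($p{\left(B,Z \right)} = Z B Z + 0 = B Z Z + 0 = B Z^{2} + 0 = B Z^{2}$)
$\sqrt{-18743 + \left(p{\left(-6,-9 \right)} \left(19 - 26\right) \left(-33 - 34\right) + 38\right)} = \sqrt{-18743 + \left(- 6 \left(-9\right)^{2} \left(19 - 26\right) \left(-33 - 34\right) + 38\right)} = \sqrt{-18743 + \left(\left(-6\right) 81 \left(\left(-7\right) \left(-67\right)\right) + 38\right)} = \sqrt{-18743 + \left(\left(-486\right) 469 + 38\right)} = \sqrt{-18743 + \left(-227934 + 38\right)} = \sqrt{-18743 - 227896} = \sqrt{-246639} = i \sqrt{246639}$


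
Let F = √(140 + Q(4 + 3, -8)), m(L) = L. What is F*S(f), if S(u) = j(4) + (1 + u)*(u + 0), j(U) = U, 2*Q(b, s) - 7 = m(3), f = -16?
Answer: 244*√145 ≈ 2938.1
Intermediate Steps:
Q(b, s) = 5 (Q(b, s) = 7/2 + (½)*3 = 7/2 + 3/2 = 5)
F = √145 (F = √(140 + 5) = √145 ≈ 12.042)
S(u) = 4 + u*(1 + u) (S(u) = 4 + (1 + u)*(u + 0) = 4 + (1 + u)*u = 4 + u*(1 + u))
F*S(f) = √145*(4 - 16 + (-16)²) = √145*(4 - 16 + 256) = √145*244 = 244*√145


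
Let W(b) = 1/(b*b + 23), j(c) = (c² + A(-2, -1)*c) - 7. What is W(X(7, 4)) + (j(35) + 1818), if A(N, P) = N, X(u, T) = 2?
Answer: 80083/27 ≈ 2966.0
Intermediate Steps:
j(c) = -7 + c² - 2*c (j(c) = (c² - 2*c) - 7 = -7 + c² - 2*c)
W(b) = 1/(23 + b²) (W(b) = 1/(b² + 23) = 1/(23 + b²))
W(X(7, 4)) + (j(35) + 1818) = 1/(23 + 2²) + ((-7 + 35² - 2*35) + 1818) = 1/(23 + 4) + ((-7 + 1225 - 70) + 1818) = 1/27 + (1148 + 1818) = 1/27 + 2966 = 80083/27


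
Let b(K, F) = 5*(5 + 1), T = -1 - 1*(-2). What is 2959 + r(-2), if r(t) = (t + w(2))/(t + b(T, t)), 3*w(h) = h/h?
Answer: 248551/84 ≈ 2958.9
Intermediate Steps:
T = 1 (T = -1 + 2 = 1)
w(h) = 1/3 (w(h) = (h/h)/3 = (1/3)*1 = 1/3)
b(K, F) = 30 (b(K, F) = 5*6 = 30)
r(t) = (1/3 + t)/(30 + t) (r(t) = (t + 1/3)/(t + 30) = (1/3 + t)/(30 + t))
2959 + r(-2) = 2959 + (1/3 - 2)/(30 - 2) = 2959 - 5/3/28 = 2959 + (1/28)*(-5/3) = 2959 - 5/84 = 248551/84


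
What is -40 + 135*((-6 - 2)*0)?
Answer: -40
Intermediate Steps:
-40 + 135*((-6 - 2)*0) = -40 + 135*(-8*0) = -40 + 135*0 = -40 + 0 = -40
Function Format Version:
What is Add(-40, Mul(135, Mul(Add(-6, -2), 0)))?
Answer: -40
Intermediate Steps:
Add(-40, Mul(135, Mul(Add(-6, -2), 0))) = Add(-40, Mul(135, Mul(-8, 0))) = Add(-40, Mul(135, 0)) = Add(-40, 0) = -40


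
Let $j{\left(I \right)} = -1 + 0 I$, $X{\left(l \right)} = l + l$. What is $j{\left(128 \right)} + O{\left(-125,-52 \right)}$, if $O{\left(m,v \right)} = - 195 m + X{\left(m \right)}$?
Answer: $24124$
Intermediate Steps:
$X{\left(l \right)} = 2 l$
$O{\left(m,v \right)} = - 193 m$ ($O{\left(m,v \right)} = - 195 m + 2 m = - 193 m$)
$j{\left(I \right)} = -1$ ($j{\left(I \right)} = -1 + 0 = -1$)
$j{\left(128 \right)} + O{\left(-125,-52 \right)} = -1 - -24125 = -1 + 24125 = 24124$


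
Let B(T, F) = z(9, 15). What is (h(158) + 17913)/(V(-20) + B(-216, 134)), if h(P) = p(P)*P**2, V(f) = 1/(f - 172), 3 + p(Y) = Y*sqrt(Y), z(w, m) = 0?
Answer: 10939968 - 757307904*sqrt(158) ≈ -9.5083e+9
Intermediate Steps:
B(T, F) = 0
p(Y) = -3 + Y**(3/2) (p(Y) = -3 + Y*sqrt(Y) = -3 + Y**(3/2))
V(f) = 1/(-172 + f)
h(P) = P**2*(-3 + P**(3/2)) (h(P) = (-3 + P**(3/2))*P**2 = P**2*(-3 + P**(3/2)))
(h(158) + 17913)/(V(-20) + B(-216, 134)) = (158**2*(-3 + 158**(3/2)) + 17913)/(1/(-172 - 20) + 0) = (24964*(-3 + 158*sqrt(158)) + 17913)/(1/(-192) + 0) = ((-74892 + 3944312*sqrt(158)) + 17913)/(-1/192 + 0) = (-56979 + 3944312*sqrt(158))/(-1/192) = (-56979 + 3944312*sqrt(158))*(-192) = 10939968 - 757307904*sqrt(158)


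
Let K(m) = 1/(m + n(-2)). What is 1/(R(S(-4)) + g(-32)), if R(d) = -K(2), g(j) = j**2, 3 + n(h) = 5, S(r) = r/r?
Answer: 4/4095 ≈ 0.00097680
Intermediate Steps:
S(r) = 1
n(h) = 2 (n(h) = -3 + 5 = 2)
K(m) = 1/(2 + m) (K(m) = 1/(m + 2) = 1/(2 + m))
R(d) = -1/4 (R(d) = -1/(2 + 2) = -1/4)
1/(R(S(-4)) + g(-32)) = 1/(-1/4 + (-32)**2) = 1/(-1/4 + 1024) = 1/(4095/4) = 4/4095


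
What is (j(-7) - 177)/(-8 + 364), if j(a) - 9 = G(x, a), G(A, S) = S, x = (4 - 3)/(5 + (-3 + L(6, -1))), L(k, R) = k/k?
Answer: -175/356 ≈ -0.49157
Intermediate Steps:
L(k, R) = 1
x = 1/3 (x = (4 - 3)/(5 + (-3 + 1)) = 1/(5 - 2) = 1/3 ≈ 0.33333)
j(a) = 9 + a
(j(-7) - 177)/(-8 + 364) = ((9 - 7) - 177)/(-8 + 364) = (2 - 177)/356 = -175*1/356 = -175/356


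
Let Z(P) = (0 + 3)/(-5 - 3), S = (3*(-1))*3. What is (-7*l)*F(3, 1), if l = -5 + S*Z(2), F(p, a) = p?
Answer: 273/8 ≈ 34.125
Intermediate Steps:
S = -9 (S = -3*3 = -9)
Z(P) = -3/8 (Z(P) = 3/(-8) = 3*(-⅛) = -3/8)
l = -13/8 (l = -5 - 9*(-3/8) = -5 + 27/8 = -13/8 ≈ -1.6250)
(-7*l)*F(3, 1) = -7*(-13/8)*3 = (91/8)*3 = 273/8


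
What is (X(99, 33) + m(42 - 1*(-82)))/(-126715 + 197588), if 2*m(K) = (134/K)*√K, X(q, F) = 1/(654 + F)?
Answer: 1/48689751 + 67*√31/4394126 ≈ 8.4916e-5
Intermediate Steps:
m(K) = 67/√K (m(K) = ((134/K)*√K)/2 = (134/√K)/2 = 67/√K)
(X(99, 33) + m(42 - 1*(-82)))/(-126715 + 197588) = (1/(654 + 33) + 67/√(42 - 1*(-82)))/(-126715 + 197588) = (1/687 + 67/√(42 + 82))/70873 = (1/687 + 67/√124)*(1/70873) = (1/687 + 67*(√31/62))*(1/70873) = (1/687 + 67*√31/62)*(1/70873) = 1/48689751 + 67*√31/4394126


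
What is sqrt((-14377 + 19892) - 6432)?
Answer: I*sqrt(917) ≈ 30.282*I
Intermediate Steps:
sqrt((-14377 + 19892) - 6432) = sqrt(5515 - 6432) = sqrt(-917) = I*sqrt(917)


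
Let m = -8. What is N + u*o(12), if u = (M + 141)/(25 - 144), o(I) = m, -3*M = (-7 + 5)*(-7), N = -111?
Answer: -36355/357 ≈ -101.83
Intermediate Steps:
M = -14/3 (M = -(-7 + 5)*(-7)/3 = -(-2)*(-7)/3 = -⅓*14 = -14/3 ≈ -4.6667)
o(I) = -8
u = -409/357 (u = (-14/3 + 141)/(25 - 144) = (409/3)/(-119) = (409/3)*(-1/119) = -409/357 ≈ -1.1457)
N + u*o(12) = -111 - 409/357*(-8) = -111 + 3272/357 = -36355/357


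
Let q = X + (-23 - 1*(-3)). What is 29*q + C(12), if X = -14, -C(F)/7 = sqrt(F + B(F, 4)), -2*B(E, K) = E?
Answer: -986 - 7*sqrt(6) ≈ -1003.1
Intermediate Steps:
B(E, K) = -E/2
C(F) = -7*sqrt(2)*sqrt(F)/2 (C(F) = -7*sqrt(F - F/2) = -7*sqrt(2)*sqrt(F)/2)
q = -34 (q = -14 + (-23 - 1*(-3)) = -14 + (-23 + 3) = -14 - 20 = -34)
29*q + C(12) = 29*(-34) - 7*sqrt(2)*sqrt(12)/2 = -986 - 7*sqrt(2)*2*sqrt(3)/2 = -986 - 7*sqrt(6)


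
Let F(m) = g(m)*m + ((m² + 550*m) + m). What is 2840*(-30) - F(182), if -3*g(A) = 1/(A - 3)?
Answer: -117391240/537 ≈ -2.1861e+5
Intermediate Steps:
g(A) = -1/(3*(-3 + A)) (g(A) = -1/(3*(A - 3)) = -1/(3*(-3 + A)))
F(m) = m² + 551*m - m/(-9 + 3*m) (F(m) = (-1/(-9 + 3*m))*m + ((m² + 550*m) + m) = -m/(-9 + 3*m) + (m² + 551*m) = m² + 551*m - m/(-9 + 3*m))
2840*(-30) - F(182) = 2840*(-30) - 182*(-1 + 3*(-3 + 182)*(551 + 182))/(3*(-3 + 182)) = -85200 - 182*(-1 + 3*179*733)/(3*179) = -85200 - 182*(-1 + 393621)/(3*179) = -85200 - 182*393620/(3*179) = -85200 - 1*71638840/537 = -85200 - 71638840/537 = -117391240/537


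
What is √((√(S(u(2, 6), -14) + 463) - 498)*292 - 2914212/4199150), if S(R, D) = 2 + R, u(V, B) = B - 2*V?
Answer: √(-25641123120363798 + 51487953309700*√467)/419915 ≈ 372.97*I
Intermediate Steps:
√((√(S(u(2, 6), -14) + 463) - 498)*292 - 2914212/4199150) = √((√((2 + (6 - 2*2)) + 463) - 498)*292 - 2914212/4199150) = √((√((2 + (6 - 4)) + 463) - 498)*292 - 2914212*1/4199150) = √((√((2 + 2) + 463) - 498)*292 - 1457106/2099575) = √((√(4 + 463) - 498)*292 - 1457106/2099575) = √((√467 - 498)*292 - 1457106/2099575) = √((-498 + √467)*292 - 1457106/2099575) = √((-145416 + 292*√467) - 1457106/2099575) = √(-305313255306/2099575 + 292*√467)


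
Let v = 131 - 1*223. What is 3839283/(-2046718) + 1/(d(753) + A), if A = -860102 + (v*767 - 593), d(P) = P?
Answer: -47006288341/25058991833 ≈ -1.8758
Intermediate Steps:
v = -92 (v = 131 - 223 = -92)
A = -931259 (A = -860102 + (-92*767 - 593) = -860102 + (-70564 - 593) = -860102 - 71157 = -931259)
3839283/(-2046718) + 1/(d(753) + A) = 3839283/(-2046718) + 1/(753 - 931259) = 3839283*(-1/2046718) + 1/(-930506) = -3839283/2046718 - 1/930506 = -47006288341/25058991833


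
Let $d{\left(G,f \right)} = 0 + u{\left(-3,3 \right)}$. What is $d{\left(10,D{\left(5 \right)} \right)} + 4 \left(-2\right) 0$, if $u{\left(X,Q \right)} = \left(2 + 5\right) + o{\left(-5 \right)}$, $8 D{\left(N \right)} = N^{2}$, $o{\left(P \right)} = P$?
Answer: $2$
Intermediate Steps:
$D{\left(N \right)} = \frac{N^{2}}{8}$
$u{\left(X,Q \right)} = 2$ ($u{\left(X,Q \right)} = \left(2 + 5\right) - 5 = 7 - 5 = 2$)
$d{\left(G,f \right)} = 2$ ($d{\left(G,f \right)} = 0 + 2 = 2$)
$d{\left(10,D{\left(5 \right)} \right)} + 4 \left(-2\right) 0 = 2 + 4 \left(-2\right) 0 = 2 - 0 = 2 + 0 = 2$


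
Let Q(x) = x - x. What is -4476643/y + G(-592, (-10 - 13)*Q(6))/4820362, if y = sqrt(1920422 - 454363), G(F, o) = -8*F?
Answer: 2368/2410181 - 4476643*sqrt(1466059)/1466059 ≈ -3697.2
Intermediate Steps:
Q(x) = 0
y = sqrt(1466059) ≈ 1210.8
-4476643/y + G(-592, (-10 - 13)*Q(6))/4820362 = -4476643*sqrt(1466059)/1466059 - 8*(-592)/4820362 = -4476643*sqrt(1466059)/1466059 + 4736*(1/4820362) = -4476643*sqrt(1466059)/1466059 + 2368/2410181 = 2368/2410181 - 4476643*sqrt(1466059)/1466059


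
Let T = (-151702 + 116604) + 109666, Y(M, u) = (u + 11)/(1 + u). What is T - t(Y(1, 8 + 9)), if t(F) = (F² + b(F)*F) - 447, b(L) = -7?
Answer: 6076901/81 ≈ 75024.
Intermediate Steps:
Y(M, u) = (11 + u)/(1 + u)
t(F) = -447 + F² - 7*F (t(F) = (F² - 7*F) - 447 = -447 + F² - 7*F)
T = 74568 (T = -35098 + 109666 = 74568)
T - t(Y(1, 8 + 9)) = 74568 - (-447 + ((11 + (8 + 9))/(1 + (8 + 9)))² - 7*(11 + (8 + 9))/(1 + (8 + 9))) = 74568 - (-447 + ((11 + 17)/(1 + 17))² - 7*(11 + 17)/(1 + 17)) = 74568 - (-447 + (28/18)² - 7*28/18) = 74568 - (-447 + ((1/18)*28)² - 7*28/18) = 74568 - (-447 + (14/9)² - 7*14/9) = 74568 - (-447 + 196/81 - 98/9) = 74568 - 1*(-36893/81) = 74568 + 36893/81 = 6076901/81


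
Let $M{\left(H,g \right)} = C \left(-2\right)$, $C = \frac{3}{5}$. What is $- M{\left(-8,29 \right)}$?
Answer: $\frac{6}{5} \approx 1.2$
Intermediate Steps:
$C = \frac{3}{5}$ ($C = 3 \cdot \frac{1}{5} = \frac{3}{5} \approx 0.6$)
$M{\left(H,g \right)} = - \frac{6}{5}$ ($M{\left(H,g \right)} = \frac{3}{5} \left(-2\right) = - \frac{6}{5}$)
$- M{\left(-8,29 \right)} = \left(-1\right) \left(- \frac{6}{5}\right) = \frac{6}{5}$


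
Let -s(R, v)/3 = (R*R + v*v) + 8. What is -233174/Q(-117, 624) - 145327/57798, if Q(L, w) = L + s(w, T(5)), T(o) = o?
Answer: -334006277/144290484 ≈ -2.3148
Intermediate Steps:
s(R, v) = -24 - 3*R² - 3*v² (s(R, v) = -3*((R*R + v*v) + 8) = -3*((R² + v²) + 8) = -3*(8 + R² + v²) = -24 - 3*R² - 3*v²)
Q(L, w) = -99 + L - 3*w² (Q(L, w) = L + (-24 - 3*w² - 3*5²) = L + (-24 - 3*w² - 3*25) = L + (-24 - 3*w² - 75) = L + (-99 - 3*w²) = -99 + L - 3*w²)
-233174/Q(-117, 624) - 145327/57798 = -233174/(-99 - 117 - 3*624²) - 145327/57798 = -233174/(-99 - 117 - 3*389376) - 145327*1/57798 = -233174/(-99 - 117 - 1168128) - 11179/4446 = -233174/(-1168344) - 11179/4446 = -233174*(-1/1168344) - 11179/4446 = 116587/584172 - 11179/4446 = -334006277/144290484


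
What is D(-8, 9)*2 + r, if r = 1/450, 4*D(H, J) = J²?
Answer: 9113/225 ≈ 40.502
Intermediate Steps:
D(H, J) = J²/4
r = 1/450 ≈ 0.0022222
D(-8, 9)*2 + r = ((¼)*9²)*2 + 1/450 = ((¼)*81)*2 + 1/450 = (81/4)*2 + 1/450 = 81/2 + 1/450 = 9113/225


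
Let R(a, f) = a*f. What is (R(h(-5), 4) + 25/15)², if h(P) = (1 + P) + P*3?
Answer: 49729/9 ≈ 5525.4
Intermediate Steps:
h(P) = 1 + 4*P (h(P) = (1 + P) + 3*P = 1 + 4*P)
(R(h(-5), 4) + 25/15)² = ((1 + 4*(-5))*4 + 25/15)² = ((1 - 20)*4 + 25*(1/15))² = (-19*4 + 5/3)² = (-76 + 5/3)² = (-223/3)² = 49729/9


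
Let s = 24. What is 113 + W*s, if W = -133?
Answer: -3079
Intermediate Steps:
113 + W*s = 113 - 133*24 = 113 - 3192 = -3079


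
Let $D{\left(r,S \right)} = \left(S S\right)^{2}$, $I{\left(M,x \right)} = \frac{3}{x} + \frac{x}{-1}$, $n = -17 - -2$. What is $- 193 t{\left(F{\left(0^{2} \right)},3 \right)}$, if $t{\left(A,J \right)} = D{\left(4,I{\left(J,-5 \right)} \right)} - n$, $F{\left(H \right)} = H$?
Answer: $- \frac{47020783}{625} \approx -75233.0$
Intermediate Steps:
$n = -15$ ($n = -17 + 2 = -15$)
$I{\left(M,x \right)} = - x + \frac{3}{x}$ ($I{\left(M,x \right)} = \frac{3}{x} + x \left(-1\right) = \frac{3}{x} - x = - x + \frac{3}{x}$)
$D{\left(r,S \right)} = S^{4}$ ($D{\left(r,S \right)} = \left(S^{2}\right)^{2} = S^{4}$)
$t{\left(A,J \right)} = \frac{243631}{625}$ ($t{\left(A,J \right)} = \left(\left(-1\right) \left(-5\right) + \frac{3}{-5}\right)^{4} - -15 = \left(5 + 3 \left(- \frac{1}{5}\right)\right)^{4} + 15 = \left(5 - \frac{3}{5}\right)^{4} + 15 = \left(\frac{22}{5}\right)^{4} + 15 = \frac{234256}{625} + 15 = \frac{243631}{625}$)
$- 193 t{\left(F{\left(0^{2} \right)},3 \right)} = \left(-193\right) \frac{243631}{625} = - \frac{47020783}{625}$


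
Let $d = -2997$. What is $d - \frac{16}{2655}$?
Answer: $- \frac{7957051}{2655} \approx -2997.0$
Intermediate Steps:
$d - \frac{16}{2655} = -2997 - \frac{16}{2655} = - \frac{7957051}{2655}$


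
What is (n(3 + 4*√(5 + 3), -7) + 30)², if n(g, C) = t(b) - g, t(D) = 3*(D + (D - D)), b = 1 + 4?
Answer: 1892 - 672*√2 ≈ 941.65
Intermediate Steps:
b = 5
t(D) = 3*D (t(D) = 3*(D + 0) = 3*D)
n(g, C) = 15 - g (n(g, C) = 3*5 - g = 15 - g)
(n(3 + 4*√(5 + 3), -7) + 30)² = ((15 - (3 + 4*√(5 + 3))) + 30)² = ((15 - (3 + 4*√8)) + 30)² = ((15 - (3 + 4*(2*√2))) + 30)² = ((15 - (3 + 8*√2)) + 30)² = ((15 + (-3 - 8*√2)) + 30)² = ((12 - 8*√2) + 30)² = (42 - 8*√2)²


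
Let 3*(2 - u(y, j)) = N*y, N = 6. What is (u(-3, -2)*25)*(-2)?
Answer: -400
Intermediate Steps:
u(y, j) = 2 - 2*y
(u(-3, -2)*25)*(-2) = ((2 - 2*(-3))*25)*(-2) = ((2 + 6)*25)*(-2) = (8*25)*(-2) = 200*(-2) = -400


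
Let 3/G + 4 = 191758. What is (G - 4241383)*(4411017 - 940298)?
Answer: -940914414934378367/63918 ≈ -1.4721e+13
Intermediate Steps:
G = 1/63918 (G = 3/(-4 + 191758) = 3/191754 = 3*(1/191754) = 1/63918 ≈ 1.5645e-5)
(G - 4241383)*(4411017 - 940298) = (1/63918 - 4241383)*(4411017 - 940298) = -271100718593/63918*3470719 = -940914414934378367/63918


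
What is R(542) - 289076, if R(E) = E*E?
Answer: 4688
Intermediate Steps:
R(E) = E²
R(542) - 289076 = 542² - 289076 = 293764 - 289076 = 4688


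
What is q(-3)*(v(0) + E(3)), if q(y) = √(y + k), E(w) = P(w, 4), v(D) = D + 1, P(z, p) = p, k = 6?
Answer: 5*√3 ≈ 8.6602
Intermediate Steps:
v(D) = 1 + D
E(w) = 4
q(y) = √(6 + y) (q(y) = √(y + 6) = √(6 + y))
q(-3)*(v(0) + E(3)) = √(6 - 3)*((1 + 0) + 4) = √3*(1 + 4) = √3*5 = 5*√3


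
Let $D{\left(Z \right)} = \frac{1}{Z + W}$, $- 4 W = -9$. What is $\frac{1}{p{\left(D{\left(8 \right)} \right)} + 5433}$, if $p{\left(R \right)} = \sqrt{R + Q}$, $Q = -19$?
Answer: $\frac{222753}{1210217824} - \frac{5 i \sqrt{1271}}{1210217824} \approx 0.00018406 - 1.4729 \cdot 10^{-7} i$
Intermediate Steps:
$W = \frac{9}{4}$ ($W = \left(- \frac{1}{4}\right) \left(-9\right) = \frac{9}{4} \approx 2.25$)
$D{\left(Z \right)} = \frac{1}{\frac{9}{4} + Z}$ ($D{\left(Z \right)} = \frac{1}{Z + \frac{9}{4}} = \frac{1}{\frac{9}{4} + Z}$)
$p{\left(R \right)} = \sqrt{-19 + R}$ ($p{\left(R \right)} = \sqrt{R - 19} = \sqrt{-19 + R}$)
$\frac{1}{p{\left(D{\left(8 \right)} \right)} + 5433} = \frac{1}{\sqrt{-19 + \frac{4}{9 + 4 \cdot 8}} + 5433} = \frac{1}{\sqrt{-19 + \frac{4}{9 + 32}} + 5433} = \frac{1}{\sqrt{-19 + \frac{4}{41}} + 5433} = \frac{1}{\sqrt{- \frac{775}{41}} + 5433} = \frac{1}{\frac{5 i \sqrt{1271}}{41} + 5433} = \frac{1}{5433 + \frac{5 i \sqrt{1271}}{41}}$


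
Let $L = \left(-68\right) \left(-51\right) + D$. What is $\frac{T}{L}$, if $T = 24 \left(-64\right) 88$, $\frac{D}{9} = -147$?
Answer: $- \frac{4096}{65} \approx -63.015$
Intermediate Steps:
$D = -1323$ ($D = 9 \left(-147\right) = -1323$)
$L = 2145$ ($L = \left(-68\right) \left(-51\right) - 1323 = 3468 - 1323 = 2145$)
$T = -135168$ ($T = \left(-1536\right) 88 = -135168$)
$\frac{T}{L} = - \frac{135168}{2145} = \left(-135168\right) \frac{1}{2145} = - \frac{4096}{65}$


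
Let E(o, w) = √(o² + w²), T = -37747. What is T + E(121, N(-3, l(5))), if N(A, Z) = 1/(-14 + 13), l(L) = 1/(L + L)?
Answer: -37747 + √14642 ≈ -37626.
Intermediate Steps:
l(L) = 1/(2*L)
N(A, Z) = -1 (N(A, Z) = 1/(-1) = -1)
T + E(121, N(-3, l(5))) = -37747 + √(121² + (-1)²) = -37747 + √(14641 + 1) = -37747 + √14642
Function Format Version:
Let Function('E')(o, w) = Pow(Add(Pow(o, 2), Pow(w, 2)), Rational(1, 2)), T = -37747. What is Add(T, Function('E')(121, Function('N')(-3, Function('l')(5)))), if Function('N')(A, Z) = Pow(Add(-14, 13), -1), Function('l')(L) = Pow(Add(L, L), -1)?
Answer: Add(-37747, Pow(14642, Rational(1, 2))) ≈ -37626.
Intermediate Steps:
Function('l')(L) = Mul(Rational(1, 2), Pow(L, -1)) (Function('l')(L) = Pow(Mul(2, L), -1) = Mul(Rational(1, 2), Pow(L, -1)))
Function('N')(A, Z) = -1 (Function('N')(A, Z) = Pow(-1, -1) = -1)
Add(T, Function('E')(121, Function('N')(-3, Function('l')(5)))) = Add(-37747, Pow(Add(Pow(121, 2), Pow(-1, 2)), Rational(1, 2))) = Add(-37747, Pow(Add(14641, 1), Rational(1, 2))) = Add(-37747, Pow(14642, Rational(1, 2)))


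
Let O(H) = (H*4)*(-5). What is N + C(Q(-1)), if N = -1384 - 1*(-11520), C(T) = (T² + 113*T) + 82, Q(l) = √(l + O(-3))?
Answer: 10277 + 113*√59 ≈ 11145.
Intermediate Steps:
O(H) = -20*H (O(H) = (4*H)*(-5) = -20*H)
Q(l) = √(60 + l) (Q(l) = √(l - 20*(-3)) = √(l + 60) = √(60 + l))
C(T) = 82 + T² + 113*T
N = 10136 (N = -1384 + 11520 = 10136)
N + C(Q(-1)) = 10136 + (82 + (√(60 - 1))² + 113*√(60 - 1)) = 10136 + (82 + (√59)² + 113*√59) = 10136 + (82 + 59 + 113*√59) = 10136 + (141 + 113*√59) = 10277 + 113*√59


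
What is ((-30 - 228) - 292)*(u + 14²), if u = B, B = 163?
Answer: -197450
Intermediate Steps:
u = 163
((-30 - 228) - 292)*(u + 14²) = ((-30 - 228) - 292)*(163 + 14²) = (-258 - 292)*(163 + 196) = -550*359 = -197450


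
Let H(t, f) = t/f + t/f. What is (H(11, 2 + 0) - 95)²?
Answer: 7056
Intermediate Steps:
H(t, f) = 2*t/f
(H(11, 2 + 0) - 95)² = (2*11/(2 + 0) - 95)² = (2*11/2 - 95)² = (2*11*(½) - 95)² = (11 - 95)² = (-84)² = 7056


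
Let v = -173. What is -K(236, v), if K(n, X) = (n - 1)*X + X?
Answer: 40828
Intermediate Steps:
K(n, X) = X + X*(-1 + n) (K(n, X) = (-1 + n)*X + X = X*(-1 + n) + X = X + X*(-1 + n))
-K(236, v) = -(-173)*236 = -1*(-40828) = 40828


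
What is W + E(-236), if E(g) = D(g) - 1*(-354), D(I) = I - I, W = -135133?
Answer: -134779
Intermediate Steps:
D(I) = 0
E(g) = 354 (E(g) = 0 - 1*(-354) = 0 + 354 = 354)
W + E(-236) = -135133 + 354 = -134779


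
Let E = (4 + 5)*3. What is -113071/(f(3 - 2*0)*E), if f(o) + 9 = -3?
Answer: 113071/324 ≈ 348.98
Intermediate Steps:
f(o) = -12 (f(o) = -9 - 3 = -12)
E = 27 (E = 9*3 = 27)
-113071/(f(3 - 2*0)*E) = -113071/((-12*27)) = -113071/(-324) = -113071*(-1)/324 = -3899*(-29/324) = 113071/324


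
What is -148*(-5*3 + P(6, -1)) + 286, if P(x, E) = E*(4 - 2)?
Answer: 2802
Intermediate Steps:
P(x, E) = 2*E (P(x, E) = E*2 = 2*E)
-148*(-5*3 + P(6, -1)) + 286 = -148*(-5*3 + 2*(-1)) + 286 = -148*(-15 - 2) + 286 = -148*(-17) + 286 = 2516 + 286 = 2802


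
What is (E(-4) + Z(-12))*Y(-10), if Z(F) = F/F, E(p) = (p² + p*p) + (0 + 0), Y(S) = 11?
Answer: 363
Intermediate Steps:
E(p) = 2*p² (E(p) = (p² + p²) + 0 = 2*p² + 0 = 2*p²)
Z(F) = 1
(E(-4) + Z(-12))*Y(-10) = (2*(-4)² + 1)*11 = (2*16 + 1)*11 = (32 + 1)*11 = 33*11 = 363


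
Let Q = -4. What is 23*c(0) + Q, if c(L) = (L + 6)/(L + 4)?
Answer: 61/2 ≈ 30.500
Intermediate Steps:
c(L) = (6 + L)/(4 + L)
23*c(0) + Q = 23*((6 + 0)/(4 + 0)) - 4 = 23*(6/4) - 4 = 23*((1/4)*6) - 4 = 23*(3/2) - 4 = 69/2 - 4 = 61/2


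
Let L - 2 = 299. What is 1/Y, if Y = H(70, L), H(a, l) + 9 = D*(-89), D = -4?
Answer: 1/347 ≈ 0.0028818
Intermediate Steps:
L = 301 (L = 2 + 299 = 301)
H(a, l) = 347 (H(a, l) = -9 - 4*(-89) = -9 + 356 = 347)
Y = 347
1/Y = 1/347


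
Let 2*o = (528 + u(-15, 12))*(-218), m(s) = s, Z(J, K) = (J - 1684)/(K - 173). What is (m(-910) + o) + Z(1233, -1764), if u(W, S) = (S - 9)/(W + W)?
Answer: -1132193297/19370 ≈ -58451.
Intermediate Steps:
u(W, S) = (-9 + S)/(2*W) (u(W, S) = (-9 + S)/((2*W)) = (-9 + S)*(1/(2*W)) = (-9 + S)/(2*W))
Z(J, K) = (-1684 + J)/(-173 + K)
o = -575411/10 (o = ((528 + (½)*(-9 + 12)/(-15))*(-218))/2 = ((528 + (½)*(-1/15)*3)*(-218))/2 = ((528 - ⅒)*(-218))/2 = ((5279/10)*(-218))/2 = (½)*(-575411/5) = -575411/10 ≈ -57541.)
(m(-910) + o) + Z(1233, -1764) = (-910 - 575411/10) + (-1684 + 1233)/(-173 - 1764) = -584511/10 - 451/(-1937) = -584511/10 - 1/1937*(-451) = -584511/10 + 451/1937 = -1132193297/19370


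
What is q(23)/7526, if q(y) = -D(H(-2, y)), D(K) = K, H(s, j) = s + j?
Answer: -21/7526 ≈ -0.0027903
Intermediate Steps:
H(s, j) = j + s
q(y) = 2 - y (q(y) = -(y - 2) = -(-2 + y) = 2 - y)
q(23)/7526 = (2 - 1*23)/7526 = (2 - 23)*(1/7526) = -21*1/7526 = -21/7526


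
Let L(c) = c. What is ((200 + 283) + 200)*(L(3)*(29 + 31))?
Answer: 122940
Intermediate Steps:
((200 + 283) + 200)*(L(3)*(29 + 31)) = ((200 + 283) + 200)*(3*(29 + 31)) = (483 + 200)*(3*60) = 683*180 = 122940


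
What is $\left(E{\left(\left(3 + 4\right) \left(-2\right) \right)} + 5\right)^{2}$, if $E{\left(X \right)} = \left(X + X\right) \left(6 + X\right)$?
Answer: $52441$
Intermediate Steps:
$E{\left(X \right)} = 2 X \left(6 + X\right)$
$\left(E{\left(\left(3 + 4\right) \left(-2\right) \right)} + 5\right)^{2} = \left(2 \left(3 + 4\right) \left(-2\right) \left(6 + \left(3 + 4\right) \left(-2\right)\right) + 5\right)^{2} = \left(2 \cdot 7 \left(-2\right) \left(6 + 7 \left(-2\right)\right) + 5\right)^{2} = \left(2 \left(-14\right) \left(6 - 14\right) + 5\right)^{2} = \left(2 \left(-14\right) \left(-8\right) + 5\right)^{2} = \left(224 + 5\right)^{2} = 229^{2} = 52441$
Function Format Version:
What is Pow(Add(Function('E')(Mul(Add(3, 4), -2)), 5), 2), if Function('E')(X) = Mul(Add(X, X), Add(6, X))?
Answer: 52441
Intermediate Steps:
Function('E')(X) = Mul(2, X, Add(6, X)) (Function('E')(X) = Mul(Mul(2, X), Add(6, X)) = Mul(2, X, Add(6, X)))
Pow(Add(Function('E')(Mul(Add(3, 4), -2)), 5), 2) = Pow(Add(Mul(2, Mul(Add(3, 4), -2), Add(6, Mul(Add(3, 4), -2))), 5), 2) = Pow(Add(Mul(2, Mul(7, -2), Add(6, Mul(7, -2))), 5), 2) = Pow(Add(Mul(2, -14, Add(6, -14)), 5), 2) = Pow(Add(Mul(2, -14, -8), 5), 2) = Pow(Add(224, 5), 2) = Pow(229, 2) = 52441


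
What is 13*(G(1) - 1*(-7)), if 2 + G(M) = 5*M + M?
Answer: 143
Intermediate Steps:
G(M) = -2 + 6*M (G(M) = -2 + (5*M + M) = -2 + 6*M)
13*(G(1) - 1*(-7)) = 13*((-2 + 6*1) - 1*(-7)) = 13*((-2 + 6) + 7) = 13*(4 + 7) = 13*11 = 143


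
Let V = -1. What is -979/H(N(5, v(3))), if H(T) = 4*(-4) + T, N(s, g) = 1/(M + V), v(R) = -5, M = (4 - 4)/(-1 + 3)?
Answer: 979/17 ≈ 57.588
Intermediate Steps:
M = 0 (M = 0/2 = 0*(½) = 0)
N(s, g) = -1 (N(s, g) = 1/(0 - 1) = 1/(-1) = -1)
H(T) = -16 + T
-979/H(N(5, v(3))) = -979/(-16 - 1) = -979/(-17) = -979*(-1/17) = 979/17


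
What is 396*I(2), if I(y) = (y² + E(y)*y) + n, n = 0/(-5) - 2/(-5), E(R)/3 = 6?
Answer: 79992/5 ≈ 15998.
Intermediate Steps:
E(R) = 18 (E(R) = 3*6 = 18)
n = ⅖ (n = 0*(-⅕) - 2*(-⅕) = 0 + ⅖ = ⅖ ≈ 0.40000)
I(y) = ⅖ + y² + 18*y (I(y) = (y² + 18*y) + ⅖ = ⅖ + y² + 18*y)
396*I(2) = 396*(⅖ + 2² + 18*2) = 396*(⅖ + 4 + 36) = 396*(202/5) = 79992/5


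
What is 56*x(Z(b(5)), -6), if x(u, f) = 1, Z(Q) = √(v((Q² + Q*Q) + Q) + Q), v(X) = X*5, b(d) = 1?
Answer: 56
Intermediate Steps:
v(X) = 5*X
Z(Q) = √(6*Q + 10*Q²) (Z(Q) = √(5*((Q² + Q*Q) + Q) + Q) = √(5*((Q² + Q²) + Q) + Q) = √(5*(2*Q² + Q) + Q) = √(5*(Q + 2*Q²) + Q) = √((5*Q + 10*Q²) + Q) = √(6*Q + 10*Q²))
56*x(Z(b(5)), -6) = 56*1 = 56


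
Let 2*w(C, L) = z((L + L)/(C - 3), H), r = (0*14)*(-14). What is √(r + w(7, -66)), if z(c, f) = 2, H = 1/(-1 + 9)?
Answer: 1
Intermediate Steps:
r = 0 (r = 0*(-14) = 0)
H = ⅛ (H = 1/8 = ⅛ ≈ 0.12500)
w(C, L) = 1 (w(C, L) = (½)*2 = 1)
√(r + w(7, -66)) = √(0 + 1) = √1 = 1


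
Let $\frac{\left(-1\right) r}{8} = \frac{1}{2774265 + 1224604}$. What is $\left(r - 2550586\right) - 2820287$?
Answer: $- \frac{21477417542645}{3998869} \approx -5.3709 \cdot 10^{6}$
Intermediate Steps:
$r = - \frac{8}{3998869}$ ($r = - \frac{8}{2774265 + 1224604} = - \frac{8}{3998869} \approx -2.0006 \cdot 10^{-6}$)
$\left(r - 2550586\right) - 2820287 = \left(- \frac{8}{3998869} - 2550586\right) - 2820287 = - \frac{10199459287242}{3998869} - 2820287 = - \frac{21477417542645}{3998869}$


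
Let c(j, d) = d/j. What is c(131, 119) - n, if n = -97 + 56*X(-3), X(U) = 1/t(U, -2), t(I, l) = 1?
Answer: 5490/131 ≈ 41.908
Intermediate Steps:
X(U) = 1 (X(U) = 1/1 = 1)
n = -41 (n = -97 + 56*1 = -97 + 56 = -41)
c(131, 119) - n = 119/131 - 1*(-41) = 119*(1/131) + 41 = 119/131 + 41 = 5490/131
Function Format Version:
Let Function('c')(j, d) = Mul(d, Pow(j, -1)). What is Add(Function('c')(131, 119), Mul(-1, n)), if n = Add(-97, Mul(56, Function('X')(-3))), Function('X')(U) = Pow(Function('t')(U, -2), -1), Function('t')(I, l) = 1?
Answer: Rational(5490, 131) ≈ 41.908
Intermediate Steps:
Function('X')(U) = 1 (Function('X')(U) = Pow(1, -1) = 1)
n = -41 (n = Add(-97, Mul(56, 1)) = Add(-97, 56) = -41)
Add(Function('c')(131, 119), Mul(-1, n)) = Add(Mul(119, Pow(131, -1)), Mul(-1, -41)) = Add(Mul(119, Rational(1, 131)), 41) = Add(Rational(119, 131), 41) = Rational(5490, 131)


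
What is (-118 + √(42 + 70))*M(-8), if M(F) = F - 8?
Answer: 1888 - 64*√7 ≈ 1718.7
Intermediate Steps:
M(F) = -8 + F
(-118 + √(42 + 70))*M(-8) = (-118 + √(42 + 70))*(-8 - 8) = (-118 + √112)*(-16) = (-118 + 4*√7)*(-16) = 1888 - 64*√7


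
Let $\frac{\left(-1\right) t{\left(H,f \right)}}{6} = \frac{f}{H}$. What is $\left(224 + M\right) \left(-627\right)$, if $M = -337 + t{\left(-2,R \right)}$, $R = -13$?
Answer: $95304$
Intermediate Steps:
$t{\left(H,f \right)} = - \frac{6 f}{H}$ ($t{\left(H,f \right)} = - 6 \frac{f}{H} = - \frac{6 f}{H}$)
$M = -376$ ($M = -337 - - \frac{78}{-2} = -337 - \left(-78\right) \left(- \frac{1}{2}\right) = -337 - 39 = -376$)
$\left(224 + M\right) \left(-627\right) = \left(224 - 376\right) \left(-627\right) = \left(-152\right) \left(-627\right) = 95304$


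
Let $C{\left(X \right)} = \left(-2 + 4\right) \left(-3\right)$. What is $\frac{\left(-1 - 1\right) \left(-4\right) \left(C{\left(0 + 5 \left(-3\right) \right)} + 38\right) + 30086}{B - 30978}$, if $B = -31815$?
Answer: $- \frac{10114}{20931} \approx -0.48321$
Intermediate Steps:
$C{\left(X \right)} = -6$ ($C{\left(X \right)} = 2 \left(-3\right) = -6$)
$\frac{\left(-1 - 1\right) \left(-4\right) \left(C{\left(0 + 5 \left(-3\right) \right)} + 38\right) + 30086}{B - 30978} = \frac{\left(-1 - 1\right) \left(-4\right) \left(-6 + 38\right) + 30086}{-31815 - 30978} = \frac{\left(-2\right) \left(-4\right) 32 + 30086}{-62793} = \left(8 \cdot 32 + 30086\right) \left(- \frac{1}{62793}\right) = \left(256 + 30086\right) \left(- \frac{1}{62793}\right) = 30342 \left(- \frac{1}{62793}\right) = - \frac{10114}{20931}$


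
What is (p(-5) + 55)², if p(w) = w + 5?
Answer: 3025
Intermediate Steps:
p(w) = 5 + w
(p(-5) + 55)² = ((5 - 5) + 55)² = (0 + 55)² = 55² = 3025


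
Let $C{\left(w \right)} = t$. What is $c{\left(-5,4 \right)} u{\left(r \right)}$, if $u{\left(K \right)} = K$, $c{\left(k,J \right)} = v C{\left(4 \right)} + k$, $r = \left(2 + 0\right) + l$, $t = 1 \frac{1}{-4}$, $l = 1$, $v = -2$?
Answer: $- \frac{27}{2} \approx -13.5$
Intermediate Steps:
$t = - \frac{1}{4}$ ($t = 1 \left(- \frac{1}{4}\right) = - \frac{1}{4} \approx -0.25$)
$C{\left(w \right)} = - \frac{1}{4}$
$r = 3$ ($r = \left(2 + 0\right) + 1 = 2 + 1 = 3$)
$c{\left(k,J \right)} = \frac{1}{2} + k$ ($c{\left(k,J \right)} = \left(-2\right) \left(- \frac{1}{4}\right) + k = \frac{1}{2} + k$)
$c{\left(-5,4 \right)} u{\left(r \right)} = \left(\frac{1}{2} - 5\right) 3 = \left(- \frac{9}{2}\right) 3 = - \frac{27}{2}$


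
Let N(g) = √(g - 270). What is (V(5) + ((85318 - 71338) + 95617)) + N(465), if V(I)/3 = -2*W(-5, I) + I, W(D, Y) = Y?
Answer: 109582 + √195 ≈ 1.0960e+5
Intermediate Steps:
N(g) = √(-270 + g)
V(I) = -3*I (V(I) = 3*(-2*I + I) = 3*(-I) = -3*I)
(V(5) + ((85318 - 71338) + 95617)) + N(465) = (-3*5 + ((85318 - 71338) + 95617)) + √(-270 + 465) = (-15 + (13980 + 95617)) + √195 = (-15 + 109597) + √195 = 109582 + √195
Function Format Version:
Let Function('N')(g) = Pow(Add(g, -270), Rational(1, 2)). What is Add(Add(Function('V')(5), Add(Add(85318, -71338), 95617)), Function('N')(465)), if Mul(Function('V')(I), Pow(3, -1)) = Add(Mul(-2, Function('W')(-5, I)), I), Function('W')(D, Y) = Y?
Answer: Add(109582, Pow(195, Rational(1, 2))) ≈ 1.0960e+5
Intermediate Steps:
Function('N')(g) = Pow(Add(-270, g), Rational(1, 2))
Function('V')(I) = Mul(-3, I) (Function('V')(I) = Mul(3, Add(Mul(-2, I), I)) = Mul(3, Mul(-1, I)) = Mul(-3, I))
Add(Add(Function('V')(5), Add(Add(85318, -71338), 95617)), Function('N')(465)) = Add(Add(Mul(-3, 5), Add(Add(85318, -71338), 95617)), Pow(Add(-270, 465), Rational(1, 2))) = Add(Add(-15, Add(13980, 95617)), Pow(195, Rational(1, 2))) = Add(Add(-15, 109597), Pow(195, Rational(1, 2))) = Add(109582, Pow(195, Rational(1, 2)))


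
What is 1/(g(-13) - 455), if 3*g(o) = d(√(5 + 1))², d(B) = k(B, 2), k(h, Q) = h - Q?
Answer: -4065/1835929 + 12*√6/1835929 ≈ -0.0021981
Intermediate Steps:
d(B) = -2 + B (d(B) = B - 1*2 = B - 2 = -2 + B)
g(o) = (-2 + √6)²/3 (g(o) = (-2 + √(5 + 1))²/3 = (-2 + √6)²/3)
1/(g(-13) - 455) = 1/((2 - √6)²/3 - 455) = 1/(-455 + (2 - √6)²/3)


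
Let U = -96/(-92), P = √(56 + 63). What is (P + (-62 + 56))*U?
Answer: -144/23 + 24*√119/23 ≈ 5.1221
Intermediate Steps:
P = √119 ≈ 10.909
U = 24/23 (U = -96*(-1/92) = 24/23 ≈ 1.0435)
(P + (-62 + 56))*U = (√119 + (-62 + 56))*(24/23) = (√119 - 6)*(24/23) = (-6 + √119)*(24/23) = -144/23 + 24*√119/23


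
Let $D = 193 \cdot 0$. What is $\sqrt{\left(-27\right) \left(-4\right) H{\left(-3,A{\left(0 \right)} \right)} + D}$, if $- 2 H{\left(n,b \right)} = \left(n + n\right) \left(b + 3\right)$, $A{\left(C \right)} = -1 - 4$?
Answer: $18 i \sqrt{2} \approx 25.456 i$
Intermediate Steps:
$A{\left(C \right)} = -5$ ($A{\left(C \right)} = -1 - 4 = -5$)
$D = 0$
$H{\left(n,b \right)} = - n \left(3 + b\right)$ ($H{\left(n,b \right)} = - \frac{\left(n + n\right) \left(b + 3\right)}{2} = - \frac{2 n \left(3 + b\right)}{2} = - n \left(3 + b\right)$)
$\sqrt{\left(-27\right) \left(-4\right) H{\left(-3,A{\left(0 \right)} \right)} + D} = \sqrt{\left(-27\right) \left(-4\right) \left(\left(-1\right) \left(-3\right) \left(3 - 5\right)\right) + 0} = \sqrt{108 \left(\left(-1\right) \left(-3\right) \left(-2\right)\right) + 0} = \sqrt{108 \left(-6\right) + 0} = \sqrt{-648 + 0} = \sqrt{-648} = 18 i \sqrt{2}$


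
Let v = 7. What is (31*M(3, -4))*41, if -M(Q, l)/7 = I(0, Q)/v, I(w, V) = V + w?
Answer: -3813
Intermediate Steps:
M(Q, l) = -Q (M(Q, l) = -7*(Q + 0)/7 = -7*Q/7 = -Q)
(31*M(3, -4))*41 = (31*(-1*3))*41 = (31*(-3))*41 = -93*41 = -3813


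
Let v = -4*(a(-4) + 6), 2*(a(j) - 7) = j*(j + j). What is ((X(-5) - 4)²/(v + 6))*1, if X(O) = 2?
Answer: -2/55 ≈ -0.036364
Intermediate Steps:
a(j) = 7 + j² (a(j) = 7 + (j*(j + j))/2 = 7 + (j*(2*j))/2 = 7 + (2*j²)/2 = 7 + j²)
v = -116 (v = -4*((7 + (-4)²) + 6) = -4*((7 + 16) + 6) = -4*(23 + 6) = -4*29 = -116)
((X(-5) - 4)²/(v + 6))*1 = ((2 - 4)²/(-116 + 6))*1 = ((-2)²/(-110))*1 = -1/110*4*1 = -2/55*1 = -2/55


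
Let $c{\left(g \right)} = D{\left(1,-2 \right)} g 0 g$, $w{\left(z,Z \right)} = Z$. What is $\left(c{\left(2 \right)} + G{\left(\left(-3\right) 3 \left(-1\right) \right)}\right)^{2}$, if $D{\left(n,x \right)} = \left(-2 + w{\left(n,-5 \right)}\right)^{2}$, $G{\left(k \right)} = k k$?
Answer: $6561$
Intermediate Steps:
$G{\left(k \right)} = k^{2}$
$D{\left(n,x \right)} = 49$ ($D{\left(n,x \right)} = \left(-2 - 5\right)^{2} = \left(-7\right)^{2} = 49$)
$c{\left(g \right)} = 0$ ($c{\left(g \right)} = 49 g 0 g = 49 g 0 = 0$)
$\left(c{\left(2 \right)} + G{\left(\left(-3\right) 3 \left(-1\right) \right)}\right)^{2} = \left(0 + \left(\left(-3\right) 3 \left(-1\right)\right)^{2}\right)^{2} = \left(0 + \left(\left(-9\right) \left(-1\right)\right)^{2}\right)^{2} = \left(0 + 9^{2}\right)^{2} = \left(0 + 81\right)^{2} = 81^{2} = 6561$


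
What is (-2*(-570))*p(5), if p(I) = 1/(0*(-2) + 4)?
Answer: 285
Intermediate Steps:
p(I) = ¼ (p(I) = 1/(0 + 4) = 1/4 = ¼)
(-2*(-570))*p(5) = -2*(-570)*(¼) = 1140*(¼) = 285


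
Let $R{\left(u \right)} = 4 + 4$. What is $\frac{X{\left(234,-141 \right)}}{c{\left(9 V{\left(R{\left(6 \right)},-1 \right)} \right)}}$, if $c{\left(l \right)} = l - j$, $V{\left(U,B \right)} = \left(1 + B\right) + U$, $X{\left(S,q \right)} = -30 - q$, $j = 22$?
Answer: $\frac{111}{50} \approx 2.22$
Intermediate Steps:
$R{\left(u \right)} = 8$
$V{\left(U,B \right)} = 1 + B + U$
$c{\left(l \right)} = -22 + l$ ($c{\left(l \right)} = l - 22 = -22 + l$)
$\frac{X{\left(234,-141 \right)}}{c{\left(9 V{\left(R{\left(6 \right)},-1 \right)} \right)}} = \frac{-30 - -141}{-22 + 9 \left(1 - 1 + 8\right)} = \frac{-30 + 141}{-22 + 9 \cdot 8} = \frac{111}{-22 + 72} = \frac{111}{50}$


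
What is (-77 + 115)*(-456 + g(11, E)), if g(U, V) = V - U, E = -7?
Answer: -18012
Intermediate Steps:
(-77 + 115)*(-456 + g(11, E)) = (-77 + 115)*(-456 + (-7 - 1*11)) = 38*(-456 + (-7 - 11)) = 38*(-456 - 18) = 38*(-474) = -18012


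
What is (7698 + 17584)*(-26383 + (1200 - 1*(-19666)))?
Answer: -139480794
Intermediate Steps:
(7698 + 17584)*(-26383 + (1200 - 1*(-19666))) = 25282*(-26383 + (1200 + 19666)) = 25282*(-26383 + 20866) = 25282*(-5517) = -139480794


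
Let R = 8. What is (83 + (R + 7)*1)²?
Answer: 9604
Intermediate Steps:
(83 + (R + 7)*1)² = (83 + (8 + 7)*1)² = (83 + 15*1)² = (83 + 15)² = 98² = 9604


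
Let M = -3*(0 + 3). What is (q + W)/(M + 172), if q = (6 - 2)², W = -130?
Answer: -114/163 ≈ -0.69939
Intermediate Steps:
q = 16 (q = 4² = 16)
M = -9 (M = -3*3 = -9)
(q + W)/(M + 172) = (16 - 130)/(-9 + 172) = -114/163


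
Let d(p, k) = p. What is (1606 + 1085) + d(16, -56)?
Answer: 2707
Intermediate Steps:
(1606 + 1085) + d(16, -56) = (1606 + 1085) + 16 = 2691 + 16 = 2707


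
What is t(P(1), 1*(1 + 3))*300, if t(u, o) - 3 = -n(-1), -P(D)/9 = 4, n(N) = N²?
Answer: 600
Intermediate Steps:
P(D) = -36 (P(D) = -9*4 = -36)
t(u, o) = 2 (t(u, o) = 3 - 1*(-1)² = 3 - 1*1 = 3 - 1 = 2)
t(P(1), 1*(1 + 3))*300 = 2*300 = 600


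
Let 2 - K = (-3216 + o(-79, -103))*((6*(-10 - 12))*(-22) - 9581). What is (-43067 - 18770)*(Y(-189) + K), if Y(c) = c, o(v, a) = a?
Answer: 1370379032550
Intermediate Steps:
K = -22160961 (K = 2 - (-3216 - 103)*((6*(-10 - 12))*(-22) - 9581) = 2 - (-3319)*((6*(-22))*(-22) - 9581) = 2 - (-3319)*(-132*(-22) - 9581) = 2 - (-3319)*(2904 - 9581) = 2 - (-3319)*(-6677) = 2 - 1*22160963 = 2 - 22160963 = -22160961)
(-43067 - 18770)*(Y(-189) + K) = (-43067 - 18770)*(-189 - 22160961) = -61837*(-22161150) = 1370379032550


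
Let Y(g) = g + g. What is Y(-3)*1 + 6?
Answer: 0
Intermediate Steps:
Y(g) = 2*g
Y(-3)*1 + 6 = (2*(-3))*1 + 6 = -6*1 + 6 = -6 + 6 = 0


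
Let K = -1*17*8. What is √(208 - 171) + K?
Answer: -136 + √37 ≈ -129.92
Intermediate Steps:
K = -136 (K = -17*8 = -136)
√(208 - 171) + K = √(208 - 171) - 136 = √37 - 136 = -136 + √37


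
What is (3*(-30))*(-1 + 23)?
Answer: -1980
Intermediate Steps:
(3*(-30))*(-1 + 23) = -90*22 = -1980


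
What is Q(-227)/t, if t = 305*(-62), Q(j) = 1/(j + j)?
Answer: 1/8585140 ≈ 1.1648e-7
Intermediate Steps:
Q(j) = 1/(2*j)
t = -18910
Q(-227)/t = ((1/2)/(-227))/(-18910) = ((1/2)*(-1/227))*(-1/18910) = -1/454*(-1/18910) = 1/8585140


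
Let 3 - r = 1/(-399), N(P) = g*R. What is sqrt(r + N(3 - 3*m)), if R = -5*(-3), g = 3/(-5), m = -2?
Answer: I*sqrt(954807)/399 ≈ 2.449*I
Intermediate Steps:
g = -3/5 (g = 3*(-1/5) = -3/5 ≈ -0.60000)
R = 15
N(P) = -9 (N(P) = -3/5*15 = -9)
r = 1198/399 (r = 3 - 1/(-399) = 3 - 1*(-1/399) = 3 + 1/399 = 1198/399 ≈ 3.0025)
sqrt(r + N(3 - 3*m)) = sqrt(1198/399 - 9) = sqrt(-2393/399) = I*sqrt(954807)/399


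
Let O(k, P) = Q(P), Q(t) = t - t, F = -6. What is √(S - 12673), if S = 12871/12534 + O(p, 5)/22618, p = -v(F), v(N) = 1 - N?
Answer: 7*I*√40628196426/12534 ≈ 112.57*I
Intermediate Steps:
Q(t) = 0
p = -7 (p = -(1 - 1*(-6)) = -(1 + 6) = -1*7 = -7)
O(k, P) = 0
S = 12871/12534 (S = 12871/12534 + 0/22618 = 12871*(1/12534) + 0*(1/22618) = 12871/12534 + 0 = 12871/12534 ≈ 1.0269)
√(S - 12673) = √(12871/12534 - 12673) = √(-158830511/12534) = 7*I*√40628196426/12534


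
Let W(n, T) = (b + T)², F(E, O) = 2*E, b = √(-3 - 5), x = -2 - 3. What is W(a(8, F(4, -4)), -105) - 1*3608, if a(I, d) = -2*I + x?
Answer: 7409 - 420*I*√2 ≈ 7409.0 - 593.97*I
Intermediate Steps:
x = -5
b = 2*I*√2 (b = √(-8) = 2*I*√2 ≈ 2.8284*I)
a(I, d) = -5 - 2*I (a(I, d) = -2*I - 5 = -5 - 2*I)
W(n, T) = (T + 2*I*√2)² (W(n, T) = (2*I*√2 + T)² = (T + 2*I*√2)²)
W(a(8, F(4, -4)), -105) - 1*3608 = (-105 + 2*I*√2)² - 1*3608 = (-105 + 2*I*√2)² - 3608 = -3608 + (-105 + 2*I*√2)²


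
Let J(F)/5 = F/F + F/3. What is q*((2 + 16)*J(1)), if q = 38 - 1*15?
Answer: 2760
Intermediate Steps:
J(F) = 5 + 5*F/3 (J(F) = 5*(F/F + F/3) = 5*(1 + F*(1/3)) = 5*(1 + F/3) = 5 + 5*F/3)
q = 23 (q = 38 - 15 = 23)
q*((2 + 16)*J(1)) = 23*((2 + 16)*(5 + (5/3)*1)) = 23*(18*(5 + 5/3)) = 23*(18*(20/3)) = 23*120 = 2760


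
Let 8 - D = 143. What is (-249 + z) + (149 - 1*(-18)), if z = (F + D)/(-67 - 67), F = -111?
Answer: -5371/67 ≈ -80.164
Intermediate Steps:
D = -135 (D = 8 - 1*143 = 8 - 143 = -135)
z = 123/67 (z = (-111 - 135)/(-67 - 67) = -246/(-134) = -246*(-1/134) = 123/67 ≈ 1.8358)
(-249 + z) + (149 - 1*(-18)) = (-249 + 123/67) + (149 - 1*(-18)) = -16560/67 + (149 + 18) = -16560/67 + 167 = -5371/67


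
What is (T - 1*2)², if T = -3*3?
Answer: 121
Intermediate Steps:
T = -9
(T - 1*2)² = (-9 - 1*2)² = (-9 - 2)² = (-11)² = 121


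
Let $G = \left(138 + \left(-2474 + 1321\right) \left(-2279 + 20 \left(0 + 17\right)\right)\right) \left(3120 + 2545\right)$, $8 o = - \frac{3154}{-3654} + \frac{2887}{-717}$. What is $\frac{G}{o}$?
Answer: $- \frac{1106114998433445}{34532} \approx -3.2032 \cdot 10^{10}$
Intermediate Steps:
$o = - \frac{172660}{436653}$ ($o = \frac{- \frac{3154}{-3654} + \frac{2887}{-717}}{8} = \frac{\left(-3154\right) \left(- \frac{1}{3654}\right) + 2887 \left(- \frac{1}{717}\right)}{8} = \frac{\frac{1577}{1827} - \frac{2887}{717}}{8} = \frac{1}{8} \left(- \frac{1381280}{436653}\right) = - \frac{172660}{436653} \approx -0.39542$)
$G = 12665835325$ ($G = \left(138 - 1153 \left(-2279 + 20 \cdot 17\right)\right) 5665 = \left(138 - 1153 \left(-2279 + 340\right)\right) 5665 = \left(138 - -2235667\right) 5665 = \left(138 + 2235667\right) 5665 = 2235805 \cdot 5665 = 12665835325$)
$\frac{G}{o} = \frac{12665835325}{- \frac{172660}{436653}} = 12665835325 \left(- \frac{436653}{172660}\right) = - \frac{1106114998433445}{34532}$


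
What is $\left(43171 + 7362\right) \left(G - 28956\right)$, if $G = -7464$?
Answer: $-1840411860$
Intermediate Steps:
$\left(43171 + 7362\right) \left(G - 28956\right) = \left(43171 + 7362\right) \left(-7464 - 28956\right) = 50533 \left(-36420\right) = -1840411860$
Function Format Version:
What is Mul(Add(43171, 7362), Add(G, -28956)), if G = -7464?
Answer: -1840411860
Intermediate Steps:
Mul(Add(43171, 7362), Add(G, -28956)) = Mul(Add(43171, 7362), Add(-7464, -28956)) = Mul(50533, -36420) = -1840411860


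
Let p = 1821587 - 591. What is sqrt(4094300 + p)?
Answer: 4*sqrt(369706) ≈ 2432.1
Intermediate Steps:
p = 1820996
sqrt(4094300 + p) = sqrt(4094300 + 1820996) = sqrt(5915296) = 4*sqrt(369706)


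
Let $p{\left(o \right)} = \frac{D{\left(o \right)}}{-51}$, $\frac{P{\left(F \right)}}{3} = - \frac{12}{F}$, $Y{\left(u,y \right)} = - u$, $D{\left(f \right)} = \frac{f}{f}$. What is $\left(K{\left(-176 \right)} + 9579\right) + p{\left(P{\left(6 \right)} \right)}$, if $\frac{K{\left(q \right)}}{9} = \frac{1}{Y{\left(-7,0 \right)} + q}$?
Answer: $\frac{82560773}{8619} \approx 9578.9$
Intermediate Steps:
$D{\left(f \right)} = 1$
$P{\left(F \right)} = - \frac{36}{F}$ ($P{\left(F \right)} = 3 \left(- \frac{12}{F}\right) = - \frac{36}{F}$)
$K{\left(q \right)} = \frac{9}{7 + q}$ ($K{\left(q \right)} = \frac{9}{\left(-1\right) \left(-7\right) + q} = \frac{9}{7 + q}$)
$p{\left(o \right)} = - \frac{1}{51}$ ($p{\left(o \right)} = 1 \frac{1}{-51} = 1 \left(- \frac{1}{51}\right) = - \frac{1}{51}$)
$\left(K{\left(-176 \right)} + 9579\right) + p{\left(P{\left(6 \right)} \right)} = \left(\frac{9}{7 - 176} + 9579\right) - \frac{1}{51} = \left(\frac{9}{-169} + 9579\right) - \frac{1}{51} = \left(9 \left(- \frac{1}{169}\right) + 9579\right) - \frac{1}{51} = \left(- \frac{9}{169} + 9579\right) - \frac{1}{51} = \frac{1618842}{169} - \frac{1}{51} = \frac{82560773}{8619}$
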